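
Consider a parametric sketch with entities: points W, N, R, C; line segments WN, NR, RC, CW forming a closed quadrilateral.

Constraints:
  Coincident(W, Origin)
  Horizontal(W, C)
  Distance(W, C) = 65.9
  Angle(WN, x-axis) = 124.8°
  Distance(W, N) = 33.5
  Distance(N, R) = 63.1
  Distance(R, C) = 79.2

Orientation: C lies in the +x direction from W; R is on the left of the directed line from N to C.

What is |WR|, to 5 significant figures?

74.934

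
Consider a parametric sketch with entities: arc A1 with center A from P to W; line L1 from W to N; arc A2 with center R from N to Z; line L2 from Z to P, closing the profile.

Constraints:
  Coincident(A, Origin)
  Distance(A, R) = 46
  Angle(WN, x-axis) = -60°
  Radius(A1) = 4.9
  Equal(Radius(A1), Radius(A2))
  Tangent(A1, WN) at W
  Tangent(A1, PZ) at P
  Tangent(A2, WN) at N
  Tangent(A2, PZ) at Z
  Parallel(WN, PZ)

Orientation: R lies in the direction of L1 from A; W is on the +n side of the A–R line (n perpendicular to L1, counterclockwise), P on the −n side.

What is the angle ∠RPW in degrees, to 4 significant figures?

83.92°

A is at the origin and R lies 46.0 along u from A, so R = 46.0·u = (23.00, -39.84). Tangency of A1 to both parallel lines with radius 4.9 puts W and P at A ± 4.9·n: W = (4.244, 2.450), P = (-4.244, -2.450). Then cos ∠RPW = PR·PW / (|PR||PW|), giving 83.92°.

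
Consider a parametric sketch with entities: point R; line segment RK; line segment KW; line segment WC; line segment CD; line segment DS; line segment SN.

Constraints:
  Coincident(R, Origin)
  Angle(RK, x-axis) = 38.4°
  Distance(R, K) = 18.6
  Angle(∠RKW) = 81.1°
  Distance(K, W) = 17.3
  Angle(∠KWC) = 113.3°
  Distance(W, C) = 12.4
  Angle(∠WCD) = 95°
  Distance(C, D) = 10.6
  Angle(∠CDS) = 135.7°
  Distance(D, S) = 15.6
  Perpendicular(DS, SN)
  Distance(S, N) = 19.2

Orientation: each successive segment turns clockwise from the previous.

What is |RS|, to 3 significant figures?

8.01

∠WCD = 95.0° gives CD at 148° from the x-axis; with |CD| = 10.6, D = (6.63, -7.73). ∠CDS = 135.7° gives DS at 104° from the x-axis; with |DS| = 15.6, S = (2.99, 7.44). Then |RS| = |S − R| = 8.01.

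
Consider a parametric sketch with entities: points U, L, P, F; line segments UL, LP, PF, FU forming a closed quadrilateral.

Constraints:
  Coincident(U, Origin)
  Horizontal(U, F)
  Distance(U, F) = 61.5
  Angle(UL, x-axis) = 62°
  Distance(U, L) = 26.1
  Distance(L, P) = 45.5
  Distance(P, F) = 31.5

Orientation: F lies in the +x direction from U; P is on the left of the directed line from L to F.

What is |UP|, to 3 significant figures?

65.0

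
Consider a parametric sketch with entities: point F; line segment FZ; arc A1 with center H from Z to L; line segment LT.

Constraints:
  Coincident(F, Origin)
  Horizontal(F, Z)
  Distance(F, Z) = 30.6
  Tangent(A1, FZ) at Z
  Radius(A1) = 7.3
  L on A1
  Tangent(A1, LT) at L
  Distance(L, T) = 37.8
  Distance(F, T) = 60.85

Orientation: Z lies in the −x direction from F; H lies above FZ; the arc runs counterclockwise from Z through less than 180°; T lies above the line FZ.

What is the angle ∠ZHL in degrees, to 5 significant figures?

118.06°

F is at the origin; F and Z share the same y with |FZ| = 30.6 and Z on the −x side, so Z = (-30.600, 0.0000). Tangency of A1 to FZ means the radius HZ is perpendicular to FZ, so H = Z + (0, 7.3) = (-30.600, 7.3000). Since HL ⟂ LT (tangency), |HT| = √(7.3² + 37.8²) = 38.498 regardless of where L sits on A1. So T lies on both circle(F, 60.85) and circle(H, 38.498); the above-FZ intersection is T = (-41.936, 44.092). L is the foot of the tangent from T: L = (-24.158, 10.733).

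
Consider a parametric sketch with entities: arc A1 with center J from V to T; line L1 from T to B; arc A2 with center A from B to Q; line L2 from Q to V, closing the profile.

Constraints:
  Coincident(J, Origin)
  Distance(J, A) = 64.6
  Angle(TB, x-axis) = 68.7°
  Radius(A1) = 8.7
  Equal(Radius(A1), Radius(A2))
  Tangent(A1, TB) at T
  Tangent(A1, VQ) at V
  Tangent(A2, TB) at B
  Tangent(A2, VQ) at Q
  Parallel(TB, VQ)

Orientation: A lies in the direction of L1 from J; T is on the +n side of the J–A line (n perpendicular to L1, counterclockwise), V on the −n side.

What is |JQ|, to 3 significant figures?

65.2

The slot axis is L1's direction at 68.7°, so u = (cos 68.7°, sin 68.7°) = (0.363, 0.932) and n = (−sin 68.7°, cos 68.7°) = (-0.932, 0.363). J is at the origin and A lies 64.6 along u from J, so A = 64.6·u = (23.5, 60.2). Tangency of A1 to both parallel lines with radius 8.7 puts T and V at J ± 8.7·n: T = (-8.11, 3.16), V = (8.11, -3.16). Equal radii place B and Q the same way about A: B = A + 8.7·n = (15.4, 63.3), Q = A − 8.7·n = (31.6, 57.0). Then |JQ| = |Q − J| = 65.2.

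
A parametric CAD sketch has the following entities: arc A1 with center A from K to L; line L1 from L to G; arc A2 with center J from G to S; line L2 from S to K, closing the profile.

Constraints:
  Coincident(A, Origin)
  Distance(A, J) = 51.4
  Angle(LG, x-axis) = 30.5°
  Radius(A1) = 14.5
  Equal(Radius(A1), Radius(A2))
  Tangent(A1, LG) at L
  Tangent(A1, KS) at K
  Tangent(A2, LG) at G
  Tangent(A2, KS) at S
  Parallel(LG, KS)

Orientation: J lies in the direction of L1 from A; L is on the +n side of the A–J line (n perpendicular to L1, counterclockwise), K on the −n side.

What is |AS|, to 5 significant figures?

53.406

The slot axis is L1's direction at 30.5°, so u = (cos 30.5°, sin 30.5°) = (0.86163, 0.50754) and n = (−sin 30.5°, cos 30.5°) = (-0.50754, 0.86163). A is at the origin and J lies 51.4 along u from A, so J = 51.4·u = (44.288, 26.087). Tangency of A1 to both parallel lines with radius 14.5 puts L and K at A ± 14.5·n: L = (-7.3593, 12.494), K = (7.3593, -12.494). Equal radii place G and S the same way about J: G = J + 14.5·n = (36.928, 38.581), S = J − 14.5·n = (51.647, 13.594). Then |AS| = |S − A| = 53.406.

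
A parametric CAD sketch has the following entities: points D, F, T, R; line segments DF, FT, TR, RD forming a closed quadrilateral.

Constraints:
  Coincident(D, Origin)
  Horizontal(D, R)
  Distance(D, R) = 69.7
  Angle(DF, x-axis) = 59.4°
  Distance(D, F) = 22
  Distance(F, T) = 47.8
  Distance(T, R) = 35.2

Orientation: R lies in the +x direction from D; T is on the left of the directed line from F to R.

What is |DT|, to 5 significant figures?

65.717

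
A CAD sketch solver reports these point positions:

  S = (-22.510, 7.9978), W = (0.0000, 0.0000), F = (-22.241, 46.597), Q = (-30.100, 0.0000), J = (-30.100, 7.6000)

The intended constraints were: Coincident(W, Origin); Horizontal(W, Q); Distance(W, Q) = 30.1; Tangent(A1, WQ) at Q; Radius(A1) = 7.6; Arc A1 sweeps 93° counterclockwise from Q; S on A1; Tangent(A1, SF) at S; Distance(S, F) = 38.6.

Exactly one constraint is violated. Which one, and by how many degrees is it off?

Tangent(A1, SF) at S — off by 3.40°.

W = (0.00, 0.00) ✓; W.y = 0.00, Q.y = 0.00 ✓; |WQ| = 30.10 ✓; ∠(JQ, QW) = 90.00° ✓; |JQ| = 7.600 ✓; bearing(J→S) − bearing(J→Q) = 93.00° ✓; |JS| = 7.600 ✓; ∠(JS, SF) = 93.40° ✗; |SF| = 38.60 ✓.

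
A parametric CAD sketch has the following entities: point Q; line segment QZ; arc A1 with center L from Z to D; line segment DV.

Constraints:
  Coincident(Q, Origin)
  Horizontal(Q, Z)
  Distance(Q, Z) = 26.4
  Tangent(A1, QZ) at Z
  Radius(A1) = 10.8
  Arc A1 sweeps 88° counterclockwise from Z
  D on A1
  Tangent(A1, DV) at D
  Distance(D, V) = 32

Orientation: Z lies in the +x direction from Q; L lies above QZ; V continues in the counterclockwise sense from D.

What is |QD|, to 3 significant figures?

38.6

The tangent condition forces LZ to be normal to QZ, so L = Z + (0, 10.8) = (26.4, 10.8). On A1, Z sits at bearing -90° from L; an 88° counterclockwise sweep puts D at bearing -2°, so D = L + 10.8·(cos -2°, sin -2°) = (37.2, 10.4). Then |QD| = |D − Q| = 38.6.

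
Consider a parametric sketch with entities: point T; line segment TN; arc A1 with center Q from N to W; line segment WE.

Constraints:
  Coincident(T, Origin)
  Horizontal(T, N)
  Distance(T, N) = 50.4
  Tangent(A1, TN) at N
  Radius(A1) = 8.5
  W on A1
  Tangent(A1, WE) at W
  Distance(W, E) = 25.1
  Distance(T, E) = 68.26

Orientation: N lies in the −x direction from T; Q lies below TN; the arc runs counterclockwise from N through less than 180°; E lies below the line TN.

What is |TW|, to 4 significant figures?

59.48

T is at the origin; TN is horizontal with |TN| = 50.4 and N on the −x side, so N = (-50.40, 0.000). Tangency of A1 to TN means the radius QN is perpendicular to TN, so Q = N + (0, -8.5) = (-50.40, -8.500). Since QW ⟂ WE (tangency), |QE| = √(8.5² + 25.1²) = 26.50 regardless of where W sits on A1. So E lies on both circle(T, 68.26) and circle(Q, 26.50); the below-TN intersection is E = (-59.55, -33.37). W is the foot of the tangent from E: W = (-58.90, -8.280).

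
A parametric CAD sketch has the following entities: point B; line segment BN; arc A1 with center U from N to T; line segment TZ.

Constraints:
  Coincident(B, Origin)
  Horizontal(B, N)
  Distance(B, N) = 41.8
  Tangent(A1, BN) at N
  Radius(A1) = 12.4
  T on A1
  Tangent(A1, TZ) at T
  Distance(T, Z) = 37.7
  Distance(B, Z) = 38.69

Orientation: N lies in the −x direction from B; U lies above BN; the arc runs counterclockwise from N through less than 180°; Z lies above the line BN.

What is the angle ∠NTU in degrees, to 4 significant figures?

61.60°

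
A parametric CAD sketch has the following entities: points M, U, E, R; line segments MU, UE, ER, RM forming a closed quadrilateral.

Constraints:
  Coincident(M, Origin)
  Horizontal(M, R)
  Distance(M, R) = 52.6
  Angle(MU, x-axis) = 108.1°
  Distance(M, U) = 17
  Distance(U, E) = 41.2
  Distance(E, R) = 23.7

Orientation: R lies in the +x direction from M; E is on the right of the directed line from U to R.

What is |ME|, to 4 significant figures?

30.16

M is at the origin; M and R share the same y with |MR| = 52.6 and R in +x, so R = (52.6, 0). MU runs at 108.1° with |MU| = 17.0, so U = (-5.281, 16.16). E is determined by |UE| = 41.2 and |ER| = 23.7 together: it lies at the intersection of circle(U, 41.2) and circle(R, 23.7). With |UR| = 60.09, the foot of the radical line on UR is 39.50 from U and the perpendicular offset is √(41.2² − 39.50²) = 11.72. Taking the right-of-UR solution: E = (29.61, -5.753).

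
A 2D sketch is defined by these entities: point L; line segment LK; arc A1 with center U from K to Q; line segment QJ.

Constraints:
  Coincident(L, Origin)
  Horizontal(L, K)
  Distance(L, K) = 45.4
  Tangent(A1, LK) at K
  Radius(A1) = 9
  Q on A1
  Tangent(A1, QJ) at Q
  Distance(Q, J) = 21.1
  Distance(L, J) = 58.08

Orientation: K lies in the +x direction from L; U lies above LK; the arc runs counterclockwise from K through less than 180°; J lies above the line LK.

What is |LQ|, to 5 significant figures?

55.268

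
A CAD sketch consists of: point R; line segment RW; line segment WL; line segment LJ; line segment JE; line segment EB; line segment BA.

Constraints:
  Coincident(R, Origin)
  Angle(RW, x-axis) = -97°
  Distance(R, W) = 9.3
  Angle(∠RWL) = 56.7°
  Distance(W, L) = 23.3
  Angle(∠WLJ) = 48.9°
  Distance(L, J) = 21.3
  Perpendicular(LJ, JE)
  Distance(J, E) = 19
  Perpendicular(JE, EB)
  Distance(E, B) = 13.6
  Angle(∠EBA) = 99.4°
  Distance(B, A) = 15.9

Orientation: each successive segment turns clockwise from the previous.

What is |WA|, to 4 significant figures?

17.53

The perpendicularity gives EB at right angles to JE, so EB runs at -171.4°; with |EB| = 13.6, B = (-8.449, -11.80). ∠EBA = 99.4° gives BA at 108.0° from the x-axis; with |BA| = 15.9, A = (-13.36, 3.326). Then |WA| = |A − W| = 17.53.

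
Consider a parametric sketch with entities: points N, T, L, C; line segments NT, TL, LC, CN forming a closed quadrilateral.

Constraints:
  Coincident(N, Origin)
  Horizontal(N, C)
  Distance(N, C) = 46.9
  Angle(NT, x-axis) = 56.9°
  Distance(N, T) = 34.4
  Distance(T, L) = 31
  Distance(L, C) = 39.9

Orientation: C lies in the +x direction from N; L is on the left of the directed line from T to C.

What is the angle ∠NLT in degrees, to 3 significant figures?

19.0°

Checks: |TL| = 31.00 ✓; |LC| = 39.90 ✓.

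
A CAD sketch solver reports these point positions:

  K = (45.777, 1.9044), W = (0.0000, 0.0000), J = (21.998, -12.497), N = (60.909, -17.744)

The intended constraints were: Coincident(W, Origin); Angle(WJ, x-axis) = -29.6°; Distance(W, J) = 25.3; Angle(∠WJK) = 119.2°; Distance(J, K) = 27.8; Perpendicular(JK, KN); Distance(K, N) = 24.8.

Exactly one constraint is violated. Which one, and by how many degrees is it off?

Perpendicular(JK, KN) — off by 6.40°.

W = (0.00, 0.00) ✓; WJ at -29.60° ✓; |WJ| = 25.30 ✓; ∠WJK = 119.2° ✓; |JK| = 27.80 ✓; ∠(JK, KN) = 83.60° ✗; |KN| = 24.80 ✓.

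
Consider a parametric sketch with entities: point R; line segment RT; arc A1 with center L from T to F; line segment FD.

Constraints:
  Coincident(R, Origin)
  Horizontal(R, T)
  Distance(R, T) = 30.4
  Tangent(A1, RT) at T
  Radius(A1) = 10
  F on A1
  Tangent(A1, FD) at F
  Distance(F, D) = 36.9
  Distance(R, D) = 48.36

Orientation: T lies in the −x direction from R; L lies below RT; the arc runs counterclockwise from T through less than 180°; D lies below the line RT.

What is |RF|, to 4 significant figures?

41.60

Checks: |RT| = 30.40 ✓; |LF| = 10.00 ✓; ∠(LF, FD) = 90.00° ✓; |FD| = 36.90 ✓; |RD| = 48.36 ✓.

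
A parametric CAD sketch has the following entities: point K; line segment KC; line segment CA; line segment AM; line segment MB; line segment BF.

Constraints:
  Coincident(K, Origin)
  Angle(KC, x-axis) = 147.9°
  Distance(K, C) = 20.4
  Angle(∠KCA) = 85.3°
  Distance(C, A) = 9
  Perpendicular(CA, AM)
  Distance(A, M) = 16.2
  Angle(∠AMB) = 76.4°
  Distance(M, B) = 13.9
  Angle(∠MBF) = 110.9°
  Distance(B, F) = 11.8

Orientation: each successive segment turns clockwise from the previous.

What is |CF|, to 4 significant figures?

6.134

K is at the origin; KC runs at 147.9° with length 20.4, so C = (-17.28, 10.84). ∠KCA = 85.3° gives CA at 53.20° from the x-axis; with |CA| = 9.0, A = (-11.89, 18.05). CA is perpendicular to AM, so AM runs at -36.80°; with |AM| = 16.2, M = (1.082, 8.343). ∠AMB = 76.4° gives MB at -140.4° from the x-axis; with |MB| = 13.9, B = (-9.628, -0.5173). ∠MBF = 110.9° gives BF at 150.5° from the x-axis; with |BF| = 11.8, F = (-19.90, 5.293). Then |CF| = |F − C| = 6.134.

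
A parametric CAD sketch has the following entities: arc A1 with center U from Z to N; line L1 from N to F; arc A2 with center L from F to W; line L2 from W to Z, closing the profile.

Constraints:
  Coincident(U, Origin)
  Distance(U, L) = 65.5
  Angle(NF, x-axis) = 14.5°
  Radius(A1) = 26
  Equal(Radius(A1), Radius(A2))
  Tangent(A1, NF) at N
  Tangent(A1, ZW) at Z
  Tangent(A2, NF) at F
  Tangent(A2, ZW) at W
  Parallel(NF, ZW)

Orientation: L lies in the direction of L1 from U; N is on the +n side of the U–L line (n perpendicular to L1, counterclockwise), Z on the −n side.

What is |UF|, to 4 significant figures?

70.47

The slot axis is L1's direction at 14.5°, so u = (cos 14.5°, sin 14.5°) = (0.9681, 0.2504) and n = (−sin 14.5°, cos 14.5°) = (-0.2504, 0.9681). U is at the origin and L lies 65.5 along u from U, so L = 65.5·u = (63.41, 16.40). Tangency of A1 to both parallel lines with radius 26.0 puts N and Z at U ± 26.0·n: N = (-6.510, 25.17), Z = (6.510, -25.17). Equal radii place F and W the same way about L: F = L + 26.0·n = (56.90, 41.57), W = L − 26.0·n = (69.92, -8.772). Then |UF| = |F − U| = 70.47.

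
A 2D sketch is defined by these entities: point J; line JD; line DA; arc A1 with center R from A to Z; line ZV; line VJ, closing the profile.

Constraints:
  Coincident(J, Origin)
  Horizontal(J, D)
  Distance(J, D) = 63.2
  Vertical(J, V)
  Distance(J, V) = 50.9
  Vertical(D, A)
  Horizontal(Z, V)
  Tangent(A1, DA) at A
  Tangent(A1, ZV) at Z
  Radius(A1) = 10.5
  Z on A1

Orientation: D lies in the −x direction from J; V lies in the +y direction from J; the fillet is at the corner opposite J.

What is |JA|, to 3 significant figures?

75.0

The virtual corner opposite J is at (-63.2, 50.9). Since A1 is tangent to DA there, RA ⟂ DA and A1 meets ZV tangentially, so RZ is at right angles to ZV, with radius 10.5, so the center R sits 10.5 in from both sides at R = (-52.7, 40.4). That places the tangent points at A = (-63.2, 40.4) on DA and Z = (-52.7, 50.9) on ZV. Then |JA| = |A − J| = 75.0.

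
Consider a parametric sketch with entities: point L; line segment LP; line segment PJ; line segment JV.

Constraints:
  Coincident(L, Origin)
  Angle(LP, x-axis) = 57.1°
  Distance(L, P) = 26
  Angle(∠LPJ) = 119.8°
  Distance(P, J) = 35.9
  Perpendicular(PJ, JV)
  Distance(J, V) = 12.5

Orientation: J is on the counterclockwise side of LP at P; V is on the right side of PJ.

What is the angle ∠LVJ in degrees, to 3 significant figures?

54.3°

L is at the origin; LP runs at 57.1° with length 26.0, so P = 26.0·(cos 57.1°, sin 57.1°) = (14.1, 21.8). ∠LPJ = 119.8°, so PJ runs at 57.1° + (180° − 119.8°) = 117° from the x-axis; with |PJ| = 35.9, J = P + 35.9·(cos 117°, sin 117°) = (-2.34, 53.7). PJ ⟂ JV; with |JV| = 12.5 on the right of PJ, V = J + 12.5·(0.889, 0.459) = (8.76, 59.5). Then cos ∠LVJ = VL·VJ / (|VL||VJ|), giving 54.3°.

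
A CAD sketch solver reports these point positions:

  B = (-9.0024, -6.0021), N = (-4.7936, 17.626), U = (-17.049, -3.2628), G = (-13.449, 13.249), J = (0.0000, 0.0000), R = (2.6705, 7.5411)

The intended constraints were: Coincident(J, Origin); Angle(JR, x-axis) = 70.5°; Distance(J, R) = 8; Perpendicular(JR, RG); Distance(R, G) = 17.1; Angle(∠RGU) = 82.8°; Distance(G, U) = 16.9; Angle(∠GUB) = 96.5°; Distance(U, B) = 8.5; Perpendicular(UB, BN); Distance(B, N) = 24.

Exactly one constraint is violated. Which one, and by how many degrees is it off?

Perpendicular(UB, BN) — off by 8.70°.

J = (0.00, 0.00) ✓; JR at 70.50° ✓; |JR| = 8.000 ✓; ∠(JR, RG) = 90.00° ✓; |RG| = 17.10 ✓; ∠RGU = 82.80° ✓; |GU| = 16.90 ✓; ∠GUB = 96.50° ✓; |UB| = 8.500 ✓; ∠(UB, BN) = 98.70° ✗; |BN| = 24.00 ✓.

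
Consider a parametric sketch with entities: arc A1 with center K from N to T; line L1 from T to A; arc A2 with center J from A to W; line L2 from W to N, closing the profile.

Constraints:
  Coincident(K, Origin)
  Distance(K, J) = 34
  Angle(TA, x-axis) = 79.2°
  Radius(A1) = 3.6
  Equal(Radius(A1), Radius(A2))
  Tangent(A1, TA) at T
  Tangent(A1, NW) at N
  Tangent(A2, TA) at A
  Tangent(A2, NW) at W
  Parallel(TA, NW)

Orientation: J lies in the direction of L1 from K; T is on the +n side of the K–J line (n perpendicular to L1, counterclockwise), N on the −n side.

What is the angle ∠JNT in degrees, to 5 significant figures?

83.956°

The slot axis is L1's direction at 79.2°, so u = (cos 79.2°, sin 79.2°) = (0.18738, 0.98229) and n = (−sin 79.2°, cos 79.2°) = (-0.98229, 0.18738). K is at the origin and J lies 34.0 along u from K, so J = 34.0·u = (6.3710, 33.398). Tangency of A1 to both parallel lines with radius 3.6 puts T and N at K ± 3.6·n: T = (-3.5362, 0.67457), N = (3.5362, -0.67457). Then cos ∠JNT = NJ·NT / (|NJ||NT|), giving 83.956°.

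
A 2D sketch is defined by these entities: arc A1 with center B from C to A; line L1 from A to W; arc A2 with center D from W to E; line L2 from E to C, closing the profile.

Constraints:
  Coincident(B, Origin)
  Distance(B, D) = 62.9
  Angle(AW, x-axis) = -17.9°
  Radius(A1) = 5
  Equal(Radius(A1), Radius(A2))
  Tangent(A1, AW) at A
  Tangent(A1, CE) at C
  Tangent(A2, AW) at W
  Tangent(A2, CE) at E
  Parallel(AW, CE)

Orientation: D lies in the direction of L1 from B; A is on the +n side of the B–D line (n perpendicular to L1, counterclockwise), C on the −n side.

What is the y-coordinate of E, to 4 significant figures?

-24.09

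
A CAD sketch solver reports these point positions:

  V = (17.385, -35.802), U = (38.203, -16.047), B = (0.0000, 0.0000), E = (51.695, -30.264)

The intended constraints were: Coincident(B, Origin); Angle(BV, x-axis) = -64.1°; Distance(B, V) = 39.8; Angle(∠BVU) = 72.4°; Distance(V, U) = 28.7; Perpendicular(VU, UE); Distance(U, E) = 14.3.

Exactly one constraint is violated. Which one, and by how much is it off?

Distance(U, E) = 14.3 — off by 5.30.

B = (0.00, 0.00) ✓; BV at -64.10° ✓; |BV| = 39.80 ✓; ∠BVU = 72.40° ✓; |VU| = 28.70 ✓; ∠(VU, UE) = 90.00° ✓; |UE| = 19.60 ✗.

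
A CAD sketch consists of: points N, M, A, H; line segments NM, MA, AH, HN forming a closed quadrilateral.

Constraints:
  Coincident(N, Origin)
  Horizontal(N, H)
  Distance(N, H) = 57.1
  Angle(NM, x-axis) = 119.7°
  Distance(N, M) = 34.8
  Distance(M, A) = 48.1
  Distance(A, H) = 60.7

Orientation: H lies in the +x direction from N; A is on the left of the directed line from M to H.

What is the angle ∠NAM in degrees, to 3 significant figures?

36.9°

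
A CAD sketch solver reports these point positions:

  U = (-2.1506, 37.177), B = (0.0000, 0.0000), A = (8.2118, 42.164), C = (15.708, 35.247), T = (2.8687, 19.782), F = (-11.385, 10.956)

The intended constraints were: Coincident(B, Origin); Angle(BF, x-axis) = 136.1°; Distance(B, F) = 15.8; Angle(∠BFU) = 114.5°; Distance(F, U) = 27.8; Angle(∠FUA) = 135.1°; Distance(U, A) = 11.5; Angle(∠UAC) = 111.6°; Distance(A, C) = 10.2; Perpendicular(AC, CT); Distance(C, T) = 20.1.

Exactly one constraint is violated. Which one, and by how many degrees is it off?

Perpendicular(AC, CT) — off by 3.00°.

B = (0.00, 0.00) ✓; BF at 136.1° ✓; |BF| = 15.80 ✓; ∠BFU = 114.5° ✓; |FU| = 27.80 ✓; ∠FUA = 135.1° ✓; |UA| = 11.50 ✓; ∠UAC = 111.6° ✓; |AC| = 10.20 ✓; ∠(AC, CT) = 87.00° ✗; |CT| = 20.10 ✓.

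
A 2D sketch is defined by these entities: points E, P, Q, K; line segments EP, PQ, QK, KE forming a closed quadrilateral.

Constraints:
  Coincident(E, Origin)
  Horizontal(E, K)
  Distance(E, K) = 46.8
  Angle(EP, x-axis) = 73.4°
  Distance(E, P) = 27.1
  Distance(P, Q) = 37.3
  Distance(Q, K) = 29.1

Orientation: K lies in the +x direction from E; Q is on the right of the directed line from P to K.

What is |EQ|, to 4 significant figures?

21.50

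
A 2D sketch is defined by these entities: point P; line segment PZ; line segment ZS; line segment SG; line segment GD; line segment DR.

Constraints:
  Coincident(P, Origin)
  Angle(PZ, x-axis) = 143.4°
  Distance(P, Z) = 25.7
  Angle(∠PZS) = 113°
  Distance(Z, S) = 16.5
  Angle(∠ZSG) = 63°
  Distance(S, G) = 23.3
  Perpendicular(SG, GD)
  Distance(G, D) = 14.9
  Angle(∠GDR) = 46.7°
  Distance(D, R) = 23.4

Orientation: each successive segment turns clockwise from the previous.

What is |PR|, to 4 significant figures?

30.31

P is at the origin; PZ runs at 143.4° with length 25.7, so Z = (-20.63, 15.32). ∠PZS = 113.0° gives ZS at 76.40° from the x-axis; with |ZS| = 16.5, S = (-16.75, 31.36). ∠ZSG = 63.0° gives SG at -40.60° from the x-axis; with |SG| = 23.3, G = (0.9385, 16.20). SG is perpendicular to GD, so GD runs at -130.6°; with |GD| = 14.9, D = (-8.758, 4.884). ∠GDR = 46.7° gives DR at 96.10° from the x-axis; with |DR| = 23.4, R = (-11.24, 28.15). Then |PR| = |R − P| = 30.31.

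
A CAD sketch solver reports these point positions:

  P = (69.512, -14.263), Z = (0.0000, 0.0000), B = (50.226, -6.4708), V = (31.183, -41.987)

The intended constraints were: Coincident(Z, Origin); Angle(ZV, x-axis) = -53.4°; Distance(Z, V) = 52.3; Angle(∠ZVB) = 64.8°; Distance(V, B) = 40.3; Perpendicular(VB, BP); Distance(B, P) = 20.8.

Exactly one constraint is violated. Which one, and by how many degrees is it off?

Perpendicular(VB, BP) — off by 6.20°.

Z = (0.00, 0.00) ✓; ZV at -53.40° ✓; |ZV| = 52.30 ✓; ∠ZVB = 64.80° ✓; |VB| = 40.30 ✓; ∠(VB, BP) = 83.80° ✗; |BP| = 20.80 ✓.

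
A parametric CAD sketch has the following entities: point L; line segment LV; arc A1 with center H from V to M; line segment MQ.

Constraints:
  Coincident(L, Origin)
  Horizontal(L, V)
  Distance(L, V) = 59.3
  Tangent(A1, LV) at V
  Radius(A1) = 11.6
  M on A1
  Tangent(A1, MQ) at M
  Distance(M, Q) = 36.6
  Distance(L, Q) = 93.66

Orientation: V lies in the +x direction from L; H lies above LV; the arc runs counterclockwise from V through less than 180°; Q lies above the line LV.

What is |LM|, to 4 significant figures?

70.32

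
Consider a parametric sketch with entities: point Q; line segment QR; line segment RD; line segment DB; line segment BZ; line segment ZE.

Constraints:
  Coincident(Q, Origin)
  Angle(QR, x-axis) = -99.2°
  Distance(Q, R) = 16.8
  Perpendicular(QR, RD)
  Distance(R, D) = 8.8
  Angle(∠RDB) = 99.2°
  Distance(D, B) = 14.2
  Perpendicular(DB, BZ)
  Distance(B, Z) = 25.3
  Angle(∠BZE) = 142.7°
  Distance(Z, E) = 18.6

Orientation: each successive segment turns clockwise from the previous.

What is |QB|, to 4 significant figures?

11.41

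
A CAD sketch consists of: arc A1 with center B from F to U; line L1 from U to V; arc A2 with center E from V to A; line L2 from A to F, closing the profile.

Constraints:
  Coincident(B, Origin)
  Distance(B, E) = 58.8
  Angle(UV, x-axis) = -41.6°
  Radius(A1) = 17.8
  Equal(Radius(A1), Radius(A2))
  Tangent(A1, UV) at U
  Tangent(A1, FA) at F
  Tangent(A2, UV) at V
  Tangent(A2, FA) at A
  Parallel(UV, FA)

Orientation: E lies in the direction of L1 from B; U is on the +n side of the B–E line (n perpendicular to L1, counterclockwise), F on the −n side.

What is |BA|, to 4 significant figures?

61.44

The slot axis is L1's direction at -41.6°, so u = (cos -41.6°, sin -41.6°) = (0.7478, -0.6639) and n = (−sin -41.6°, cos -41.6°) = (0.6639, 0.7478). B is at the origin and E lies 58.8 along u from B, so E = 58.8·u = (43.97, -39.04). Tangency of A1 to both parallel lines with radius 17.8 puts U and F at B ± 17.8·n: U = (11.82, 13.31), F = (-11.82, -13.31). Equal radii place V and A the same way about E: V = E + 17.8·n = (55.79, -25.73), A = E − 17.8·n = (32.15, -52.35). Then |BA| = |A − B| = 61.44.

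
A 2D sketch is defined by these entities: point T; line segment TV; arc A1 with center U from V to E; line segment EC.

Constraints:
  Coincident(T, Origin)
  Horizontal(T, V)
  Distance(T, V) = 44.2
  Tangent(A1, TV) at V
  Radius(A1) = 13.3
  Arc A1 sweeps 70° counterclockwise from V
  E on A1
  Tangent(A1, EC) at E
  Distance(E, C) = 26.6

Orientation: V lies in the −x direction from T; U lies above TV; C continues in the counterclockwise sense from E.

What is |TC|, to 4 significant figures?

40.62

T is at the origin; T and V share the same y with |TV| = 44.2 and V on the −x side, so V = (-44.20, 0.000). Tangency of A1 to TV means the radius UV is perpendicular to TV, so U = V + (0, 13.3) = (-44.20, 13.30). On A1, V sits at bearing -90° from U; a 70° counterclockwise sweep puts E at bearing -20°, so E = U + 13.3·(cos -20°, sin -20°) = (-31.70, 8.751). Tangency of A1 to EC means the radius UE is perpendicular to EC, so EC runs along (−sin -20°, cos -20°); with |EC| = 26.6, C = (-22.60, 33.75). Then |TC| = |C − T| = 40.62.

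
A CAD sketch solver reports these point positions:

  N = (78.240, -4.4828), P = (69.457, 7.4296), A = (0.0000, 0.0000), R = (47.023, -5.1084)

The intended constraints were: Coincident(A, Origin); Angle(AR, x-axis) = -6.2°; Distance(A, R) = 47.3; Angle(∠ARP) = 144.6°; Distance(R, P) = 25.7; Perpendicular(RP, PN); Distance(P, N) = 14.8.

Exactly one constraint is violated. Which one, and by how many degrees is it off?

Perpendicular(RP, PN) — off by 7.20°.

A = (0.00, 0.00) ✓; AR at -6.200° ✓; |AR| = 47.30 ✓; ∠ARP = 144.6° ✓; |RP| = 25.70 ✓; ∠(RP, PN) = 82.80° ✗; |PN| = 14.80 ✓.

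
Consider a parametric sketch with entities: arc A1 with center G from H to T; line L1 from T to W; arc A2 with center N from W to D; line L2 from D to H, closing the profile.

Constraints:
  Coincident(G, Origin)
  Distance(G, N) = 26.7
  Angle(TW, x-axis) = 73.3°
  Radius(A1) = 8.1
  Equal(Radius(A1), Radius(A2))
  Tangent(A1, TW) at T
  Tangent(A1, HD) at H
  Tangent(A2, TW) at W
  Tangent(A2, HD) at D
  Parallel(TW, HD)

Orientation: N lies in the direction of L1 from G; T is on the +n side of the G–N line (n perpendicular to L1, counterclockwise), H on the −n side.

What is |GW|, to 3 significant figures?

27.9

Tangency of A1 to both parallel lines with radius 8.1 puts T and H at G ± 8.1·n: T = (-7.76, 2.33), H = (7.76, -2.33). Equal radii place W and D the same way about N: W = N + 8.1·n = (-0.0858, 27.9), D = N − 8.1·n = (15.4, 23.2). Then |GW| = |W − G| = 27.9.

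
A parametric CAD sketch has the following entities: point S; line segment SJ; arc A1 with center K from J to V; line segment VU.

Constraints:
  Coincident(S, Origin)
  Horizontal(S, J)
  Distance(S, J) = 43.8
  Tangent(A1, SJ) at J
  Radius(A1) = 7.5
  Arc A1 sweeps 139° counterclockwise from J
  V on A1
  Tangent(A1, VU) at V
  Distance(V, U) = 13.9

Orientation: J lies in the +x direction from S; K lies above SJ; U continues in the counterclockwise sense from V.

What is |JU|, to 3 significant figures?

23.0

S is at the origin; SJ is horizontal with |SJ| = 43.8 and J on the +x side, so J = (43.8, 0.00). The tangent condition forces KJ to be normal to SJ, so K = J + (0, 7.5) = (43.8, 7.50). On A1, J sits at bearing -90° from K; a 139° counterclockwise sweep puts V at bearing 49°, so V = K + 7.5·(cos 49°, sin 49°) = (48.7, 13.2). Since A1 is tangent to VU there, KV ⟂ VU, so VU runs along (−sin 49°, cos 49°); with |VU| = 13.9, U = (38.2, 22.3). Then |JU| = |U − J| = 23.0.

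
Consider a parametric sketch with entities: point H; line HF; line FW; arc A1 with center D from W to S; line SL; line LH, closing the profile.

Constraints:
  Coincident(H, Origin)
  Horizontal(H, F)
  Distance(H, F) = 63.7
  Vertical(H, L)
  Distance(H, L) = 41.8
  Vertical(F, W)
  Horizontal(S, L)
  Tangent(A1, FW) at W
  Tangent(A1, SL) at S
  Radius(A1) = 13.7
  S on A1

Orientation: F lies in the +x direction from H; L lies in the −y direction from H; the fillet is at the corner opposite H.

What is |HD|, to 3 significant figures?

57.4

H is at the origin; H and F share the same y with |HF| = 63.7 and F on the +x side, so F = (63.7, 0.00). H and L share the same x with |HL| = 41.8 and L on the −y side, so L = (0.00, -41.8). The virtual corner opposite H is at (63.7, -41.8). A1 meets FW tangentially, so DW is at right angles to FW and A1 meets SL tangentially, so DS is at right angles to SL, with radius 13.7, so the center D sits 13.7 in from both sides at D = (50.0, -28.1). Then |HD| = |D − H| = 57.4.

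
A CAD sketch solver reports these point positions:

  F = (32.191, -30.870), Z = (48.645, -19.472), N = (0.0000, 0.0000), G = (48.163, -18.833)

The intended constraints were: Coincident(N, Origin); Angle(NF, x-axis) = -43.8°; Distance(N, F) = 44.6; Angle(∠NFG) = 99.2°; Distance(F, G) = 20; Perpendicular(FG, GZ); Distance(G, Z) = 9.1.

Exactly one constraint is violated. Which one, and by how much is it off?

Distance(G, Z) = 9.1 — off by 8.30.

N = (0.00, 0.00) ✓; NF at -43.80° ✓; |NF| = 44.60 ✓; ∠NFG = 99.20° ✓; |FG| = 20.00 ✓; ∠(FG, GZ) = 89.98° ✓; |GZ| = 0.8004 ✗.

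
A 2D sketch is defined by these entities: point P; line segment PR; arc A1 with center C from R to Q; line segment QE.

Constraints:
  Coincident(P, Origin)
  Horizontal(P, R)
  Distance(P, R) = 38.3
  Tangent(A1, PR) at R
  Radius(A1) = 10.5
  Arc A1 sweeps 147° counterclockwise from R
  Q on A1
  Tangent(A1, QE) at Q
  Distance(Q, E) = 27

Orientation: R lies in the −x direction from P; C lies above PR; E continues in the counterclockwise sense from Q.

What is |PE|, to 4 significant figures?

64.86

P is at the origin; P and R share the same y with |PR| = 38.3 and R on the −x side, so R = (-38.30, 0.000). A1 meets PR tangentially, so CR is at right angles to PR, so C = R + (0, 10.5) = (-38.30, 10.50). On A1, R sits at bearing -90° from C; a 147° counterclockwise sweep puts Q at bearing 57°, so Q = C + 10.5·(cos 57°, sin 57°) = (-32.58, 19.31). Since A1 is tangent to QE there, CQ ⟂ QE, so QE runs along (−sin 57°, cos 57°); with |QE| = 27.0, E = (-55.23, 34.01). Then |PE| = |E − P| = 64.86.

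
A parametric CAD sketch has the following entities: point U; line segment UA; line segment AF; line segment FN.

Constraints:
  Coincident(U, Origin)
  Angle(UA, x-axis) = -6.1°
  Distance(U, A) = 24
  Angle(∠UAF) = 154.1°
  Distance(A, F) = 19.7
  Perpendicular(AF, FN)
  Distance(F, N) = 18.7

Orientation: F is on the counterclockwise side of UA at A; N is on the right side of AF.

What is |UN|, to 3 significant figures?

50.6

∠UAF = 154.1°, so AF runs at -6.1° + (180° − 154.1°) = 19.8° from the x-axis; with |AF| = 19.7, F = A + 19.7·(cos 19.8°, sin 19.8°) = (42.4, 4.12). The perpendicularity gives FN at right angles to AF; with |FN| = 18.7 on the right of AF, N = F + 18.7·(0.339, -0.941) = (48.7, -13.5). Then |UN| = |N − U| = 50.6.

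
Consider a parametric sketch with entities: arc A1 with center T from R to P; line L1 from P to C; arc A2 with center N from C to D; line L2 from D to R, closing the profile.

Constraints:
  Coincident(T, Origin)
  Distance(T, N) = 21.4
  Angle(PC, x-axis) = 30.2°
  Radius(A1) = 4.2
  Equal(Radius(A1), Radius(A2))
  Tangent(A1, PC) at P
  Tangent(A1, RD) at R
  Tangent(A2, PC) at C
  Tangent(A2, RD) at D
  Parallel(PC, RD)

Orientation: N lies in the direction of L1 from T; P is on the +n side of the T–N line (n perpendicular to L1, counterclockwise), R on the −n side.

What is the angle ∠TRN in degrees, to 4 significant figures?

78.90°

The slot axis is L1's direction at 30.2°, so u = (cos 30.2°, sin 30.2°) = (0.8643, 0.5030) and n = (−sin 30.2°, cos 30.2°) = (-0.5030, 0.8643). T is at the origin and N lies 21.4 along u from T, so N = 21.4·u = (18.50, 10.76). Tangency of A1 to both parallel lines with radius 4.2 puts P and R at T ± 4.2·n: P = (-2.113, 3.630), R = (2.113, -3.630). Then cos ∠TRN = RT·RN / (|RT||RN|), giving 78.90°.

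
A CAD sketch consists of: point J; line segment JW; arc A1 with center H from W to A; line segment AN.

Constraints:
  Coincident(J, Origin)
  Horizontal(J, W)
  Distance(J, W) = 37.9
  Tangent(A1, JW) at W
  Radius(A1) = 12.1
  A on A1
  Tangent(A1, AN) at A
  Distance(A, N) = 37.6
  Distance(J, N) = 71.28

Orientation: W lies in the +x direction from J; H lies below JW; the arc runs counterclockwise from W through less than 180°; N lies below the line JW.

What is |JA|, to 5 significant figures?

34.490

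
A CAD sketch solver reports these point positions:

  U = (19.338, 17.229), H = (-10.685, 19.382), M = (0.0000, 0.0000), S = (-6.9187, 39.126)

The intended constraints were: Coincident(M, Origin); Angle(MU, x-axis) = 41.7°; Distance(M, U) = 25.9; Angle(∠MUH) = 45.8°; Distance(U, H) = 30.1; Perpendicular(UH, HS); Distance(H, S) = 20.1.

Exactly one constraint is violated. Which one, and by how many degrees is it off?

Perpendicular(UH, HS) — off by 6.70°.

M = (0.00, 0.00) ✓; MU at 41.70° ✓; |MU| = 25.90 ✓; ∠MUH = 45.80° ✓; |UH| = 30.10 ✓; ∠(UH, HS) = 96.70° ✗; |HS| = 20.10 ✓.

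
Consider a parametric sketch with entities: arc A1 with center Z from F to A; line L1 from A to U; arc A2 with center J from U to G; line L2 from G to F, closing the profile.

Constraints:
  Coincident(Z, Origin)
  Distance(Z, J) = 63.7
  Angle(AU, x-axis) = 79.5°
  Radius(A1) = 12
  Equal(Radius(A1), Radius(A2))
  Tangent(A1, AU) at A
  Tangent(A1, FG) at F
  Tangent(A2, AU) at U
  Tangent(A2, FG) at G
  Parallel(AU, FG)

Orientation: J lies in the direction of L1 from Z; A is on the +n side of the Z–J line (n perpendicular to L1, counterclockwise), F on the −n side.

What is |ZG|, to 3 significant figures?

64.8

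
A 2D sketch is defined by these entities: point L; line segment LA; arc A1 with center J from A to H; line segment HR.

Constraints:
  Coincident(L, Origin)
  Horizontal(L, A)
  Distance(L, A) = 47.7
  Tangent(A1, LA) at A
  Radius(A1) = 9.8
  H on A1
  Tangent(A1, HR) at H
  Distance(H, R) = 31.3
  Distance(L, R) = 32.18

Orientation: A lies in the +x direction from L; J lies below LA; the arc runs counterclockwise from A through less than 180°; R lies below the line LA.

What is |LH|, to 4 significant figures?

40.68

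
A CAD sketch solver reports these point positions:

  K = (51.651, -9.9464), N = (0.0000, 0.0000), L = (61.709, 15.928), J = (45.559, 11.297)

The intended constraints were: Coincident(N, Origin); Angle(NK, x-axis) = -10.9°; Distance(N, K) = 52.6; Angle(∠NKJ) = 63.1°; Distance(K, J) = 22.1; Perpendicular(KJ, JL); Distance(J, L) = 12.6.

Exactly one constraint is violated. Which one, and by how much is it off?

Distance(J, L) = 12.6 — off by 4.20.

N = (0.00, 0.00) ✓; NK at -10.90° ✓; |NK| = 52.60 ✓; ∠NKJ = 63.10° ✓; |KJ| = 22.10 ✓; ∠(KJ, JL) = 90.00° ✓; |JL| = 16.80 ✗.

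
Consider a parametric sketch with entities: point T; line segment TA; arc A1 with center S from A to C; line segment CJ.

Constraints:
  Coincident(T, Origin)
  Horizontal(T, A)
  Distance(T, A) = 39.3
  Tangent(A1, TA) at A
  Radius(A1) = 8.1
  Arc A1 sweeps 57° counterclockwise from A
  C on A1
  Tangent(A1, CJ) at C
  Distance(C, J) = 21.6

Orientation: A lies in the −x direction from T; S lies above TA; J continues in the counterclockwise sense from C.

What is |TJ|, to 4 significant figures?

30.09

On A1, A sits at bearing -90° from S; a 57° counterclockwise sweep puts C at bearing -33°, so C = S + 8.1·(cos -33°, sin -33°) = (-32.51, 3.688). The tangent condition forces SC to be normal to CJ, so CJ runs along (−sin -33°, cos -33°); with |CJ| = 21.6, J = (-20.74, 21.80). Then |TJ| = |J − T| = 30.09.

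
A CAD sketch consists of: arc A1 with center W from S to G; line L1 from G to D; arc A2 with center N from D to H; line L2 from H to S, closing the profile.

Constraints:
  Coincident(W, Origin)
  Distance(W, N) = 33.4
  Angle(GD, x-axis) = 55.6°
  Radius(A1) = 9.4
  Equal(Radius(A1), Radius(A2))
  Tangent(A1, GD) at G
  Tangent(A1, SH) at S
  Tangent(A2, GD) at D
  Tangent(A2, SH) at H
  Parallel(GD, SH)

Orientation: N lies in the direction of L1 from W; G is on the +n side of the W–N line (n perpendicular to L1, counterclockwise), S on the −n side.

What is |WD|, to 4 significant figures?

34.70

Tangency of A1 to both parallel lines with radius 9.4 puts G and S at W ± 9.4·n: G = (-7.756, 5.311), S = (7.756, -5.311). Equal radii place D and H the same way about N: D = N + 9.4·n = (11.11, 32.87), H = N − 9.4·n = (26.63, 22.25). Then |WD| = |D − W| = 34.70.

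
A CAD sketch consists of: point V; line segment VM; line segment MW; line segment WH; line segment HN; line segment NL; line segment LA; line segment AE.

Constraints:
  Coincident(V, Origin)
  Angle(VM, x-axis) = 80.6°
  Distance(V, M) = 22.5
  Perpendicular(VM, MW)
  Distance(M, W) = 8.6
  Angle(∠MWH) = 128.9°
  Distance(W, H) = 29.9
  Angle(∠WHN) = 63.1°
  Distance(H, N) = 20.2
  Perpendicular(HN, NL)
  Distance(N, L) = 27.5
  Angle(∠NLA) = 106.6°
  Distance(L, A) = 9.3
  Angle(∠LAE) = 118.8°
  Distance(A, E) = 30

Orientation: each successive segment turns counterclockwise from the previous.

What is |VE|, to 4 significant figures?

36.79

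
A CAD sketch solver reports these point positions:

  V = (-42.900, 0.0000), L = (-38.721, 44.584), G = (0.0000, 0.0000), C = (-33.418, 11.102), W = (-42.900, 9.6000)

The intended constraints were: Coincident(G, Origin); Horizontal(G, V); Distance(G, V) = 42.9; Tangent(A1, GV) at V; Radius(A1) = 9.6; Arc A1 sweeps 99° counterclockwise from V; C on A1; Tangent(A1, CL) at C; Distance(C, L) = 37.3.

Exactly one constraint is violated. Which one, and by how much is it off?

Distance(C, L) = 37.3 — off by 3.40.

G = (0.00, 0.00) ✓; G.y = 0.00, V.y = 0.00 ✓; |GV| = 42.90 ✓; ∠(WV, VG) = 90.00° ✓; |WV| = 9.600 ✓; bearing(W→C) − bearing(W→V) = 99.00° ✓; |WC| = 9.600 ✓; ∠(WC, CL) = 90.00° ✓; |CL| = 33.90 ✗.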